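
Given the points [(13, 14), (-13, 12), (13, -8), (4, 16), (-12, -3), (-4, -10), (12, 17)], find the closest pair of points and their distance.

Computing all pairwise distances among 7 points:

d((13, 14), (-13, 12)) = 26.0768
d((13, 14), (13, -8)) = 22.0
d((13, 14), (4, 16)) = 9.2195
d((13, 14), (-12, -3)) = 30.2324
d((13, 14), (-4, -10)) = 29.4109
d((13, 14), (12, 17)) = 3.1623 <-- minimum
d((-13, 12), (13, -8)) = 32.8024
d((-13, 12), (4, 16)) = 17.4642
d((-13, 12), (-12, -3)) = 15.0333
d((-13, 12), (-4, -10)) = 23.7697
d((-13, 12), (12, 17)) = 25.4951
d((13, -8), (4, 16)) = 25.632
d((13, -8), (-12, -3)) = 25.4951
d((13, -8), (-4, -10)) = 17.1172
d((13, -8), (12, 17)) = 25.02
d((4, 16), (-12, -3)) = 24.8395
d((4, 16), (-4, -10)) = 27.2029
d((4, 16), (12, 17)) = 8.0623
d((-12, -3), (-4, -10)) = 10.6301
d((-12, -3), (12, 17)) = 31.241
d((-4, -10), (12, 17)) = 31.3847

Closest pair: (13, 14) and (12, 17) with distance 3.1623

The closest pair is (13, 14) and (12, 17) with Euclidean distance 3.1623. For 7 points, brute-force pairwise comparison is shown above. For large n, the divide-and-conquer algorithm (sort by x, recurse on halves, check the dividing strip) achieves O(n log n).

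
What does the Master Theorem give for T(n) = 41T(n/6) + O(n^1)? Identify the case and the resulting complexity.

Master Theorem for T(n) = 41T(n/6) + O(n^1):

a = 41, b = 6, c = 1
log_b(a) = log_6(41) = 2.0726

Case 1: c = 1 < log_6(41) = 2.0726
T(n) = O(n^(log_6 41))

For T(n) = 41T(n/6) + O(n^1): log_6(41) = 2.0726. This is Case 1 of the Master Theorem (c < log_b(a), work dominated by leaves), giving O(n^(log_6 41)).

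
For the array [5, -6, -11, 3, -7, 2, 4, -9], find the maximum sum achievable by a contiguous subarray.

Using Kadane's algorithm on [5, -6, -11, 3, -7, 2, 4, -9]:

Scanning through the array:
Position 1 (value -6): max_ending_here = -1, max_so_far = 5
Position 2 (value -11): max_ending_here = -11, max_so_far = 5
Position 3 (value 3): max_ending_here = 3, max_so_far = 5
Position 4 (value -7): max_ending_here = -4, max_so_far = 5
Position 5 (value 2): max_ending_here = 2, max_so_far = 5
Position 6 (value 4): max_ending_here = 6, max_so_far = 6
Position 7 (value -9): max_ending_here = -3, max_so_far = 6

Maximum subarray: [2, 4]
Maximum sum: 6

The maximum subarray is [2, 4] with sum 6. This subarray runs from index 5 to index 6.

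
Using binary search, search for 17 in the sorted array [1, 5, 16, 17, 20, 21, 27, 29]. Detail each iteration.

Binary search for 17 in [1, 5, 16, 17, 20, 21, 27, 29]:

lo=0, hi=7, mid=3, arr[mid]=17 -> Found target at index 3!

Binary search finds 17 at index 3 after 1 comparisons. The search repeatedly halves the search space by comparing with the middle element.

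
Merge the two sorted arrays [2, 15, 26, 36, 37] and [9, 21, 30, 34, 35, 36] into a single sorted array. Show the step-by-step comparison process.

Merging process:

Compare 2 vs 9: take 2 from left. Merged: [2]
Compare 15 vs 9: take 9 from right. Merged: [2, 9]
Compare 15 vs 21: take 15 from left. Merged: [2, 9, 15]
Compare 26 vs 21: take 21 from right. Merged: [2, 9, 15, 21]
Compare 26 vs 30: take 26 from left. Merged: [2, 9, 15, 21, 26]
Compare 36 vs 30: take 30 from right. Merged: [2, 9, 15, 21, 26, 30]
Compare 36 vs 34: take 34 from right. Merged: [2, 9, 15, 21, 26, 30, 34]
Compare 36 vs 35: take 35 from right. Merged: [2, 9, 15, 21, 26, 30, 34, 35]
Compare 36 vs 36: take 36 from left. Merged: [2, 9, 15, 21, 26, 30, 34, 35, 36]
Compare 37 vs 36: take 36 from right. Merged: [2, 9, 15, 21, 26, 30, 34, 35, 36, 36]
Append remaining from left: [37]. Merged: [2, 9, 15, 21, 26, 30, 34, 35, 36, 36, 37]

Final merged array: [2, 9, 15, 21, 26, 30, 34, 35, 36, 36, 37]
Total comparisons: 10

The merged array is [2, 9, 15, 21, 26, 30, 34, 35, 36, 36, 37], requiring 10 comparisons. The merge step runs in O(n) time where n is the total number of elements.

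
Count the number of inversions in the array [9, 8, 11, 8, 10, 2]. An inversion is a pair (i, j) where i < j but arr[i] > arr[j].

Finding inversions in [9, 8, 11, 8, 10, 2]:

(0, 1): arr[0]=9 > arr[1]=8
(0, 3): arr[0]=9 > arr[3]=8
(0, 5): arr[0]=9 > arr[5]=2
(1, 5): arr[1]=8 > arr[5]=2
(2, 3): arr[2]=11 > arr[3]=8
(2, 4): arr[2]=11 > arr[4]=10
(2, 5): arr[2]=11 > arr[5]=2
(3, 5): arr[3]=8 > arr[5]=2
(4, 5): arr[4]=10 > arr[5]=2

Total inversions: 9

The array has 9 inversion(s): (0,1), (0,3), (0,5), (1,5), (2,3), (2,4), (2,5), (3,5), (4,5). Each pair (i,j) satisfies i < j and arr[i] > arr[j].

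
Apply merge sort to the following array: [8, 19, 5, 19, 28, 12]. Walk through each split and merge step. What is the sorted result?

Merge sort trace:

Split: [8, 19, 5, 19, 28, 12] -> [8, 19, 5] and [19, 28, 12]
  Split: [8, 19, 5] -> [8] and [19, 5]
    Split: [19, 5] -> [19] and [5]
    Merge: [19] + [5] -> [5, 19]
  Merge: [8] + [5, 19] -> [5, 8, 19]
  Split: [19, 28, 12] -> [19] and [28, 12]
    Split: [28, 12] -> [28] and [12]
    Merge: [28] + [12] -> [12, 28]
  Merge: [19] + [12, 28] -> [12, 19, 28]
Merge: [5, 8, 19] + [12, 19, 28] -> [5, 8, 12, 19, 19, 28]

Final sorted array: [5, 8, 12, 19, 19, 28]

The merge sort proceeds by recursively splitting the array and merging sorted halves.
After all merges, the sorted array is [5, 8, 12, 19, 19, 28].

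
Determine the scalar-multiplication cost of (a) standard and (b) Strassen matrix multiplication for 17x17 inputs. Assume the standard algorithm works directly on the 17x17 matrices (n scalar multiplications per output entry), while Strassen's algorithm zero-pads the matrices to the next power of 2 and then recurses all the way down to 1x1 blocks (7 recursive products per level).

Matrix multiplication for 17x17 matrices:

Strassen's algorithm requires power-of-2 dimensions. Pad 17x17 to 32x32 (next power of 2).

Standard algorithm: 17^3 = 4913 multiplications
Strassen's algorithm: 7^(log2(32)) = 7^5 = 16807 multiplications
Difference: 4913 - 16807 = -11894 (Strassen uses MORE here due to padding overhead — for small or just-over-power-of-2 n, padding can outweigh the per-level savings)

Standard: 4913 multiplications (17^3). Strassen: 16807 multiplications (7^5, after padding to 32x32). Strassen reduces 8 recursive multiplications to 7 at each level.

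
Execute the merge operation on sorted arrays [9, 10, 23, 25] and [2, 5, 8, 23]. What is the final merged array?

Merging process:

Compare 9 vs 2: take 2 from right. Merged: [2]
Compare 9 vs 5: take 5 from right. Merged: [2, 5]
Compare 9 vs 8: take 8 from right. Merged: [2, 5, 8]
Compare 9 vs 23: take 9 from left. Merged: [2, 5, 8, 9]
Compare 10 vs 23: take 10 from left. Merged: [2, 5, 8, 9, 10]
Compare 23 vs 23: take 23 from left. Merged: [2, 5, 8, 9, 10, 23]
Compare 25 vs 23: take 23 from right. Merged: [2, 5, 8, 9, 10, 23, 23]
Append remaining from left: [25]. Merged: [2, 5, 8, 9, 10, 23, 23, 25]

Final merged array: [2, 5, 8, 9, 10, 23, 23, 25]
Total comparisons: 7

The merged array is [2, 5, 8, 9, 10, 23, 23, 25], requiring 7 comparisons. The merge step runs in O(n) time where n is the total number of elements.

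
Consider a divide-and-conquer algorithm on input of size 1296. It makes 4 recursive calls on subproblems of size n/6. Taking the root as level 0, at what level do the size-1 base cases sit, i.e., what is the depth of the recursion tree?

For divide and conquer with division factor 6:

Problem sizes at each level:
Level 0: 1296
Level 1: 216
Level 2: 36
Level 3: 6
Level 4: 1

The root is level 0 and the size-1 base case is level 4 (the tree spans levels 0 through 4, i.e. 5 levels counting the root), so the depth is the number of divisions: log_6(1296) = 4

The recursion tree depth is log_6(1296) = 4. At each level, the problem size is divided by 6, so it takes 4 divisions to reduce to a base case of size 1. The algorithm makes 4 recursive calls at each level.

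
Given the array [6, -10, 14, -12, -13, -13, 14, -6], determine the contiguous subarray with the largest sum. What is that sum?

Using Kadane's algorithm on [6, -10, 14, -12, -13, -13, 14, -6]:

Scanning through the array:
Position 1 (value -10): max_ending_here = -4, max_so_far = 6
Position 2 (value 14): max_ending_here = 14, max_so_far = 14
Position 3 (value -12): max_ending_here = 2, max_so_far = 14
Position 4 (value -13): max_ending_here = -11, max_so_far = 14
Position 5 (value -13): max_ending_here = -13, max_so_far = 14
Position 6 (value 14): max_ending_here = 14, max_so_far = 14
Position 7 (value -6): max_ending_here = 8, max_so_far = 14

Maximum subarray: [14]
Maximum sum: 14

The maximum subarray is [14] with sum 14. This subarray runs from index 2 to index 2.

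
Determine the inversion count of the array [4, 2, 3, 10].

Finding inversions in [4, 2, 3, 10]:

(0, 1): arr[0]=4 > arr[1]=2
(0, 2): arr[0]=4 > arr[2]=3

Total inversions: 2

The array has 2 inversion(s): (0,1), (0,2). Each pair (i,j) satisfies i < j and arr[i] > arr[j].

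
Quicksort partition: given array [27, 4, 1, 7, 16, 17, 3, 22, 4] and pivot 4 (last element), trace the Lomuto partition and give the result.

Lomuto partition with pivot = 4:

Initial array: [27, 4, 1, 7, 16, 17, 3, 22, 4]

arr[0]=27 > 4: no swap
arr[1]=4 <= 4: swap with position 0, array becomes [4, 27, 1, 7, 16, 17, 3, 22, 4]
arr[2]=1 <= 4: swap with position 1, array becomes [4, 1, 27, 7, 16, 17, 3, 22, 4]
arr[3]=7 > 4: no swap
arr[4]=16 > 4: no swap
arr[5]=17 > 4: no swap
arr[6]=3 <= 4: swap with position 2, array becomes [4, 1, 3, 7, 16, 17, 27, 22, 4]
arr[7]=22 > 4: no swap

Place pivot at position 3: [4, 1, 3, 4, 16, 17, 27, 22, 7]
Pivot position: 3

After partitioning with pivot 4, the array becomes [4, 1, 3, 4, 16, 17, 27, 22, 7]. The pivot is placed at index 3. All elements to the left of the pivot are <= 4, and all elements to the right are > 4.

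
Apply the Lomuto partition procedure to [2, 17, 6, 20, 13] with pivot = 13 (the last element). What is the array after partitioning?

Lomuto partition with pivot = 13:

Initial array: [2, 17, 6, 20, 13]

arr[0]=2 <= 13: swap with position 0, array becomes [2, 17, 6, 20, 13]
arr[1]=17 > 13: no swap
arr[2]=6 <= 13: swap with position 1, array becomes [2, 6, 17, 20, 13]
arr[3]=20 > 13: no swap

Place pivot at position 2: [2, 6, 13, 20, 17]
Pivot position: 2

After partitioning with pivot 13, the array becomes [2, 6, 13, 20, 17]. The pivot is placed at index 2. All elements to the left of the pivot are <= 13, and all elements to the right are > 13.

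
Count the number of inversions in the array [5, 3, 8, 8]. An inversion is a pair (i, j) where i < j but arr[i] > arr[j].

Finding inversions in [5, 3, 8, 8]:

(0, 1): arr[0]=5 > arr[1]=3

Total inversions: 1

The array has 1 inversion(s): (0,1). Each pair (i,j) satisfies i < j and arr[i] > arr[j].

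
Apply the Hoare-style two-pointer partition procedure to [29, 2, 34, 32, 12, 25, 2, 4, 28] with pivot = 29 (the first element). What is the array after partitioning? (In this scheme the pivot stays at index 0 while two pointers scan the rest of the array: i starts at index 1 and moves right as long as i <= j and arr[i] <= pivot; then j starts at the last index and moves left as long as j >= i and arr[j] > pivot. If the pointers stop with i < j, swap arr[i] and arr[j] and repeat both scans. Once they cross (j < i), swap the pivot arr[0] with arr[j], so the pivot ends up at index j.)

Hoare-style two-pointer partition with pivot = 29:

Initial array: [29, 2, 34, 32, 12, 25, 2, 4, 28]

Pointers start at i = 1, j = 8.
i stops at index 2 (arr[2]=34 > 29), j stops at index 8 (arr[8]=28 <= 29): swap arr[2] and arr[8], array becomes [29, 2, 28, 32, 12, 25, 2, 4, 34]
i stops at index 3 (arr[3]=32 > 29), j stops at index 7 (arr[7]=4 <= 29): swap arr[3] and arr[7], array becomes [29, 2, 28, 4, 12, 25, 2, 32, 34]
i ends at 7, j ends at 6: the pointers have crossed (j < i), so scanning stops.

Swap pivot arr[0] with arr[6] to place pivot at position 6: [2, 2, 28, 4, 12, 25, 29, 32, 34]
Pivot position: 6

After partitioning with pivot 29, the array becomes [2, 2, 28, 4, 12, 25, 29, 32, 34]. The pivot is placed at index 6. All elements to the left of the pivot are <= 29, and all elements to the right are > 29.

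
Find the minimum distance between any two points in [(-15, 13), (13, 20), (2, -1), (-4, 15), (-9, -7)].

Computing all pairwise distances among 5 points:

d((-15, 13), (13, 20)) = 28.8617
d((-15, 13), (2, -1)) = 22.0227
d((-15, 13), (-4, 15)) = 11.1803 <-- minimum
d((-15, 13), (-9, -7)) = 20.8806
d((13, 20), (2, -1)) = 23.7065
d((13, 20), (-4, 15)) = 17.72
d((13, 20), (-9, -7)) = 34.8281
d((2, -1), (-4, 15)) = 17.088
d((2, -1), (-9, -7)) = 12.53
d((-4, 15), (-9, -7)) = 22.561

Closest pair: (-15, 13) and (-4, 15) with distance 11.1803

The closest pair is (-15, 13) and (-4, 15) with Euclidean distance 11.1803. For 5 points, brute-force pairwise comparison is shown above. For large n, the divide-and-conquer algorithm (sort by x, recurse on halves, check the dividing strip) achieves O(n log n).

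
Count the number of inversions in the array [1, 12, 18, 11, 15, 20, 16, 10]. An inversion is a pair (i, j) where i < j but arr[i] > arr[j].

Finding inversions in [1, 12, 18, 11, 15, 20, 16, 10]:

(1, 3): arr[1]=12 > arr[3]=11
(1, 7): arr[1]=12 > arr[7]=10
(2, 3): arr[2]=18 > arr[3]=11
(2, 4): arr[2]=18 > arr[4]=15
(2, 6): arr[2]=18 > arr[6]=16
(2, 7): arr[2]=18 > arr[7]=10
(3, 7): arr[3]=11 > arr[7]=10
(4, 7): arr[4]=15 > arr[7]=10
(5, 6): arr[5]=20 > arr[6]=16
(5, 7): arr[5]=20 > arr[7]=10
(6, 7): arr[6]=16 > arr[7]=10

Total inversions: 11

The array has 11 inversion(s): (1,3), (1,7), (2,3), (2,4), (2,6), (2,7), (3,7), (4,7), (5,6), (5,7), (6,7). Each pair (i,j) satisfies i < j and arr[i] > arr[j].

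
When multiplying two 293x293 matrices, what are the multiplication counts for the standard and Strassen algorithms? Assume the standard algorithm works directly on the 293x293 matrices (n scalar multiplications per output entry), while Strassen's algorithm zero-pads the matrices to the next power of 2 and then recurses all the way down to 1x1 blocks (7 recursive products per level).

Matrix multiplication for 293x293 matrices:

Strassen's algorithm requires power-of-2 dimensions. Pad 293x293 to 512x512 (next power of 2).

Standard algorithm: 293^3 = 25153757 multiplications
Strassen's algorithm: 7^(log2(512)) = 7^9 = 40353607 multiplications
Difference: 25153757 - 40353607 = -15199850 (Strassen uses MORE here due to padding overhead — for small or just-over-power-of-2 n, padding can outweigh the per-level savings)

Standard: 25153757 multiplications (293^3). Strassen: 40353607 multiplications (7^9, after padding to 512x512). Strassen reduces 8 recursive multiplications to 7 at each level.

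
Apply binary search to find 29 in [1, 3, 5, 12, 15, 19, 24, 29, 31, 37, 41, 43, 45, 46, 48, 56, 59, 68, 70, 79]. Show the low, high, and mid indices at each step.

Binary search for 29 in [1, 3, 5, 12, 15, 19, 24, 29, 31, 37, 41, 43, 45, 46, 48, 56, 59, 68, 70, 79]:

lo=0, hi=19, mid=9, arr[mid]=37 -> 37 > 29, search left half
lo=0, hi=8, mid=4, arr[mid]=15 -> 15 < 29, search right half
lo=5, hi=8, mid=6, arr[mid]=24 -> 24 < 29, search right half
lo=7, hi=8, mid=7, arr[mid]=29 -> Found target at index 7!

Binary search finds 29 at index 7 after 4 comparisons. The search repeatedly halves the search space by comparing with the middle element.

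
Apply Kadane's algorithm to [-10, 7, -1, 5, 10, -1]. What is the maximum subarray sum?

Using Kadane's algorithm on [-10, 7, -1, 5, 10, -1]:

Scanning through the array:
Position 1 (value 7): max_ending_here = 7, max_so_far = 7
Position 2 (value -1): max_ending_here = 6, max_so_far = 7
Position 3 (value 5): max_ending_here = 11, max_so_far = 11
Position 4 (value 10): max_ending_here = 21, max_so_far = 21
Position 5 (value -1): max_ending_here = 20, max_so_far = 21

Maximum subarray: [7, -1, 5, 10]
Maximum sum: 21

The maximum subarray is [7, -1, 5, 10] with sum 21. This subarray runs from index 1 to index 4.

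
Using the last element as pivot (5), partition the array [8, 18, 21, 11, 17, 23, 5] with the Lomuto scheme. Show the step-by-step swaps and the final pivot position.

Lomuto partition with pivot = 5:

Initial array: [8, 18, 21, 11, 17, 23, 5]

arr[0]=8 > 5: no swap
arr[1]=18 > 5: no swap
arr[2]=21 > 5: no swap
arr[3]=11 > 5: no swap
arr[4]=17 > 5: no swap
arr[5]=23 > 5: no swap

Place pivot at position 0: [5, 18, 21, 11, 17, 23, 8]
Pivot position: 0

After partitioning with pivot 5, the array becomes [5, 18, 21, 11, 17, 23, 8]. The pivot is placed at index 0. All elements to the left of the pivot are <= 5, and all elements to the right are > 5.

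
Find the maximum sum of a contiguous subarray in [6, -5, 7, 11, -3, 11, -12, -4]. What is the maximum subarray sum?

Using Kadane's algorithm on [6, -5, 7, 11, -3, 11, -12, -4]:

Scanning through the array:
Position 1 (value -5): max_ending_here = 1, max_so_far = 6
Position 2 (value 7): max_ending_here = 8, max_so_far = 8
Position 3 (value 11): max_ending_here = 19, max_so_far = 19
Position 4 (value -3): max_ending_here = 16, max_so_far = 19
Position 5 (value 11): max_ending_here = 27, max_so_far = 27
Position 6 (value -12): max_ending_here = 15, max_so_far = 27
Position 7 (value -4): max_ending_here = 11, max_so_far = 27

Maximum subarray: [6, -5, 7, 11, -3, 11]
Maximum sum: 27

The maximum subarray is [6, -5, 7, 11, -3, 11] with sum 27. This subarray runs from index 0 to index 5.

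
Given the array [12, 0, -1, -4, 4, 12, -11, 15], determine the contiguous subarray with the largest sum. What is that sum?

Using Kadane's algorithm on [12, 0, -1, -4, 4, 12, -11, 15]:

Scanning through the array:
Position 1 (value 0): max_ending_here = 12, max_so_far = 12
Position 2 (value -1): max_ending_here = 11, max_so_far = 12
Position 3 (value -4): max_ending_here = 7, max_so_far = 12
Position 4 (value 4): max_ending_here = 11, max_so_far = 12
Position 5 (value 12): max_ending_here = 23, max_so_far = 23
Position 6 (value -11): max_ending_here = 12, max_so_far = 23
Position 7 (value 15): max_ending_here = 27, max_so_far = 27

Maximum subarray: [12, 0, -1, -4, 4, 12, -11, 15]
Maximum sum: 27

The maximum subarray is [12, 0, -1, -4, 4, 12, -11, 15] with sum 27. This subarray runs from index 0 to index 7.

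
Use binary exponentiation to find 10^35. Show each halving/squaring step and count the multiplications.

Computing 10^35 by squaring (build up from 10^1; each line after the first costs one multiplication):

10^1 = 10
10^2 = (10^1)^2 = 10^2 = 100
10^4 = (10^2)^2 = 100^2 = 10000
10^8 = (10^4)^2 = 10000^2 = 100000000
10^16 = (10^8)^2 = 100000000^2 = 10000000000000000
10^17 = 10 * 10^16 = 10 * 10000000000000000 = 100000000000000000
10^34 = (10^17)^2 = 100000000000000000^2 = 10000000000000000000000000000000000
10^35 = 10 * 10^34 = 10 * 10000000000000000000000000000000000 = 100000000000000000000000000000000000

Result: 100000000000000000000000000000000000
Multiplications needed: 7 (7 lines after 10^1)

10^35 = 100000000000000000000000000000000000. Using exponentiation by squaring, this requires 7 multiplications. The key idea: if the exponent is even, square the half-power; if odd, multiply by the base once.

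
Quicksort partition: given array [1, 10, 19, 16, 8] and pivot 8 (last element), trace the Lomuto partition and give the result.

Lomuto partition with pivot = 8:

Initial array: [1, 10, 19, 16, 8]

arr[0]=1 <= 8: swap with position 0, array becomes [1, 10, 19, 16, 8]
arr[1]=10 > 8: no swap
arr[2]=19 > 8: no swap
arr[3]=16 > 8: no swap

Place pivot at position 1: [1, 8, 19, 16, 10]
Pivot position: 1

After partitioning with pivot 8, the array becomes [1, 8, 19, 16, 10]. The pivot is placed at index 1. All elements to the left of the pivot are <= 8, and all elements to the right are > 8.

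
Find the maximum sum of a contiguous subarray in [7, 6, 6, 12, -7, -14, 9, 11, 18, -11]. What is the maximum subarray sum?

Using Kadane's algorithm on [7, 6, 6, 12, -7, -14, 9, 11, 18, -11]:

Scanning through the array:
Position 1 (value 6): max_ending_here = 13, max_so_far = 13
Position 2 (value 6): max_ending_here = 19, max_so_far = 19
Position 3 (value 12): max_ending_here = 31, max_so_far = 31
Position 4 (value -7): max_ending_here = 24, max_so_far = 31
Position 5 (value -14): max_ending_here = 10, max_so_far = 31
Position 6 (value 9): max_ending_here = 19, max_so_far = 31
Position 7 (value 11): max_ending_here = 30, max_so_far = 31
Position 8 (value 18): max_ending_here = 48, max_so_far = 48
Position 9 (value -11): max_ending_here = 37, max_so_far = 48

Maximum subarray: [7, 6, 6, 12, -7, -14, 9, 11, 18]
Maximum sum: 48

The maximum subarray is [7, 6, 6, 12, -7, -14, 9, 11, 18] with sum 48. This subarray runs from index 0 to index 8.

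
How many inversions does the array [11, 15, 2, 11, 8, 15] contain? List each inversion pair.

Finding inversions in [11, 15, 2, 11, 8, 15]:

(0, 2): arr[0]=11 > arr[2]=2
(0, 4): arr[0]=11 > arr[4]=8
(1, 2): arr[1]=15 > arr[2]=2
(1, 3): arr[1]=15 > arr[3]=11
(1, 4): arr[1]=15 > arr[4]=8
(3, 4): arr[3]=11 > arr[4]=8

Total inversions: 6

The array has 6 inversion(s): (0,2), (0,4), (1,2), (1,3), (1,4), (3,4). Each pair (i,j) satisfies i < j and arr[i] > arr[j].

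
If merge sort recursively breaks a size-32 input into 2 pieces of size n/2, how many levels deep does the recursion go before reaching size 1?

For divide and conquer with division factor 2:

Problem sizes at each level:
Level 0: 32
Level 1: 16
Level 2: 8
Level 3: 4
Level 4: 2
Level 5: 1

The root is level 0 and the size-1 base case is level 5 (the tree spans levels 0 through 5, i.e. 6 levels counting the root), so the depth is the number of divisions: log_2(32) = 5

The recursion tree depth is log_2(32) = 5. At each level, the problem size is divided by 2, so it takes 5 divisions to reduce to a base case of size 1. The algorithm makes 2 recursive calls at each level.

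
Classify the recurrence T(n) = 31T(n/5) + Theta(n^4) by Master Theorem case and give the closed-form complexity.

Master Theorem for T(n) = 31T(n/5) + O(n^4):

a = 31, b = 5, c = 4
log_b(a) = log_5(31) = 2.1337

Case 3: c = 4 > log_5(31) = 2.1337
T(n) = O(n^4) = O(n^4)

For T(n) = 31T(n/5) + O(n^4): log_5(31) = 2.1337. This is Case 3 of the Master Theorem (c > log_b(a), work dominated by root), giving O(n^4).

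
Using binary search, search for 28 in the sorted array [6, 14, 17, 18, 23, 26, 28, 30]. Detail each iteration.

Binary search for 28 in [6, 14, 17, 18, 23, 26, 28, 30]:

lo=0, hi=7, mid=3, arr[mid]=18 -> 18 < 28, search right half
lo=4, hi=7, mid=5, arr[mid]=26 -> 26 < 28, search right half
lo=6, hi=7, mid=6, arr[mid]=28 -> Found target at index 6!

Binary search finds 28 at index 6 after 3 comparisons. The search repeatedly halves the search space by comparing with the middle element.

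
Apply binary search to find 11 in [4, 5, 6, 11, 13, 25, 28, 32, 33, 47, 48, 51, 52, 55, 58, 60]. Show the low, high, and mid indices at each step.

Binary search for 11 in [4, 5, 6, 11, 13, 25, 28, 32, 33, 47, 48, 51, 52, 55, 58, 60]:

lo=0, hi=15, mid=7, arr[mid]=32 -> 32 > 11, search left half
lo=0, hi=6, mid=3, arr[mid]=11 -> Found target at index 3!

Binary search finds 11 at index 3 after 2 comparisons. The search repeatedly halves the search space by comparing with the middle element.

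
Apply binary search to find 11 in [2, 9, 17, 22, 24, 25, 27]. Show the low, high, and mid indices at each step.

Binary search for 11 in [2, 9, 17, 22, 24, 25, 27]:

lo=0, hi=6, mid=3, arr[mid]=22 -> 22 > 11, search left half
lo=0, hi=2, mid=1, arr[mid]=9 -> 9 < 11, search right half
lo=2, hi=2, mid=2, arr[mid]=17 -> 17 > 11, search left half
lo=2 > hi=1, target 11 not found

Binary search determines that 11 is not in the array after 3 comparisons. The search space was exhausted without finding the target.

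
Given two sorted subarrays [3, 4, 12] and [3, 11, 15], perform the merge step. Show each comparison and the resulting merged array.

Merging process:

Compare 3 vs 3: take 3 from left. Merged: [3]
Compare 4 vs 3: take 3 from right. Merged: [3, 3]
Compare 4 vs 11: take 4 from left. Merged: [3, 3, 4]
Compare 12 vs 11: take 11 from right. Merged: [3, 3, 4, 11]
Compare 12 vs 15: take 12 from left. Merged: [3, 3, 4, 11, 12]
Append remaining from right: [15]. Merged: [3, 3, 4, 11, 12, 15]

Final merged array: [3, 3, 4, 11, 12, 15]
Total comparisons: 5

The merged array is [3, 3, 4, 11, 12, 15], requiring 5 comparisons. The merge step runs in O(n) time where n is the total number of elements.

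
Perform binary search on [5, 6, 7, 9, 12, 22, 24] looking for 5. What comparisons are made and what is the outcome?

Binary search for 5 in [5, 6, 7, 9, 12, 22, 24]:

lo=0, hi=6, mid=3, arr[mid]=9 -> 9 > 5, search left half
lo=0, hi=2, mid=1, arr[mid]=6 -> 6 > 5, search left half
lo=0, hi=0, mid=0, arr[mid]=5 -> Found target at index 0!

Binary search finds 5 at index 0 after 3 comparisons. The search repeatedly halves the search space by comparing with the middle element.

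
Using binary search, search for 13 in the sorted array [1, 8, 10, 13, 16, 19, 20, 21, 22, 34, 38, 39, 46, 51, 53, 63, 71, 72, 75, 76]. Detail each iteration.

Binary search for 13 in [1, 8, 10, 13, 16, 19, 20, 21, 22, 34, 38, 39, 46, 51, 53, 63, 71, 72, 75, 76]:

lo=0, hi=19, mid=9, arr[mid]=34 -> 34 > 13, search left half
lo=0, hi=8, mid=4, arr[mid]=16 -> 16 > 13, search left half
lo=0, hi=3, mid=1, arr[mid]=8 -> 8 < 13, search right half
lo=2, hi=3, mid=2, arr[mid]=10 -> 10 < 13, search right half
lo=3, hi=3, mid=3, arr[mid]=13 -> Found target at index 3!

Binary search finds 13 at index 3 after 5 comparisons. The search repeatedly halves the search space by comparing with the middle element.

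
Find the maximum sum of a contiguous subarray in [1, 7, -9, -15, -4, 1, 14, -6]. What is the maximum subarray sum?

Using Kadane's algorithm on [1, 7, -9, -15, -4, 1, 14, -6]:

Scanning through the array:
Position 1 (value 7): max_ending_here = 8, max_so_far = 8
Position 2 (value -9): max_ending_here = -1, max_so_far = 8
Position 3 (value -15): max_ending_here = -15, max_so_far = 8
Position 4 (value -4): max_ending_here = -4, max_so_far = 8
Position 5 (value 1): max_ending_here = 1, max_so_far = 8
Position 6 (value 14): max_ending_here = 15, max_so_far = 15
Position 7 (value -6): max_ending_here = 9, max_so_far = 15

Maximum subarray: [1, 14]
Maximum sum: 15

The maximum subarray is [1, 14] with sum 15. This subarray runs from index 5 to index 6.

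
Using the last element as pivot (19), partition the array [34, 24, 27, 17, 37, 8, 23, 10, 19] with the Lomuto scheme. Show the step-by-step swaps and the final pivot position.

Lomuto partition with pivot = 19:

Initial array: [34, 24, 27, 17, 37, 8, 23, 10, 19]

arr[0]=34 > 19: no swap
arr[1]=24 > 19: no swap
arr[2]=27 > 19: no swap
arr[3]=17 <= 19: swap with position 0, array becomes [17, 24, 27, 34, 37, 8, 23, 10, 19]
arr[4]=37 > 19: no swap
arr[5]=8 <= 19: swap with position 1, array becomes [17, 8, 27, 34, 37, 24, 23, 10, 19]
arr[6]=23 > 19: no swap
arr[7]=10 <= 19: swap with position 2, array becomes [17, 8, 10, 34, 37, 24, 23, 27, 19]

Place pivot at position 3: [17, 8, 10, 19, 37, 24, 23, 27, 34]
Pivot position: 3

After partitioning with pivot 19, the array becomes [17, 8, 10, 19, 37, 24, 23, 27, 34]. The pivot is placed at index 3. All elements to the left of the pivot are <= 19, and all elements to the right are > 19.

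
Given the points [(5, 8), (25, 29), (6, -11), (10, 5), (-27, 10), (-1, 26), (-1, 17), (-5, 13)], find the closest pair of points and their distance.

Computing all pairwise distances among 8 points:

d((5, 8), (25, 29)) = 29.0
d((5, 8), (6, -11)) = 19.0263
d((5, 8), (10, 5)) = 5.831
d((5, 8), (-27, 10)) = 32.0624
d((5, 8), (-1, 26)) = 18.9737
d((5, 8), (-1, 17)) = 10.8167
d((5, 8), (-5, 13)) = 11.1803
d((25, 29), (6, -11)) = 44.2832
d((25, 29), (10, 5)) = 28.3019
d((25, 29), (-27, 10)) = 55.3624
d((25, 29), (-1, 26)) = 26.1725
d((25, 29), (-1, 17)) = 28.6356
d((25, 29), (-5, 13)) = 34.0
d((6, -11), (10, 5)) = 16.4924
d((6, -11), (-27, 10)) = 39.1152
d((6, -11), (-1, 26)) = 37.6563
d((6, -11), (-1, 17)) = 28.8617
d((6, -11), (-5, 13)) = 26.4008
d((10, 5), (-27, 10)) = 37.3363
d((10, 5), (-1, 26)) = 23.7065
d((10, 5), (-1, 17)) = 16.2788
d((10, 5), (-5, 13)) = 17.0
d((-27, 10), (-1, 26)) = 30.5287
d((-27, 10), (-1, 17)) = 26.9258
d((-27, 10), (-5, 13)) = 22.2036
d((-1, 26), (-1, 17)) = 9.0
d((-1, 26), (-5, 13)) = 13.6015
d((-1, 17), (-5, 13)) = 5.6569 <-- minimum

Closest pair: (-1, 17) and (-5, 13) with distance 5.6569

The closest pair is (-1, 17) and (-5, 13) with Euclidean distance 5.6569. For 8 points, brute-force pairwise comparison is shown above. For large n, the divide-and-conquer algorithm (sort by x, recurse on halves, check the dividing strip) achieves O(n log n).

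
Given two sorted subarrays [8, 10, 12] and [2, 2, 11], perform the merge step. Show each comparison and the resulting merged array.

Merging process:

Compare 8 vs 2: take 2 from right. Merged: [2]
Compare 8 vs 2: take 2 from right. Merged: [2, 2]
Compare 8 vs 11: take 8 from left. Merged: [2, 2, 8]
Compare 10 vs 11: take 10 from left. Merged: [2, 2, 8, 10]
Compare 12 vs 11: take 11 from right. Merged: [2, 2, 8, 10, 11]
Append remaining from left: [12]. Merged: [2, 2, 8, 10, 11, 12]

Final merged array: [2, 2, 8, 10, 11, 12]
Total comparisons: 5

The merged array is [2, 2, 8, 10, 11, 12], requiring 5 comparisons. The merge step runs in O(n) time where n is the total number of elements.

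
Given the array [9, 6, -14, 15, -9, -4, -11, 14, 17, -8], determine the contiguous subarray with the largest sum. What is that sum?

Using Kadane's algorithm on [9, 6, -14, 15, -9, -4, -11, 14, 17, -8]:

Scanning through the array:
Position 1 (value 6): max_ending_here = 15, max_so_far = 15
Position 2 (value -14): max_ending_here = 1, max_so_far = 15
Position 3 (value 15): max_ending_here = 16, max_so_far = 16
Position 4 (value -9): max_ending_here = 7, max_so_far = 16
Position 5 (value -4): max_ending_here = 3, max_so_far = 16
Position 6 (value -11): max_ending_here = -8, max_so_far = 16
Position 7 (value 14): max_ending_here = 14, max_so_far = 16
Position 8 (value 17): max_ending_here = 31, max_so_far = 31
Position 9 (value -8): max_ending_here = 23, max_so_far = 31

Maximum subarray: [14, 17]
Maximum sum: 31

The maximum subarray is [14, 17] with sum 31. This subarray runs from index 7 to index 8.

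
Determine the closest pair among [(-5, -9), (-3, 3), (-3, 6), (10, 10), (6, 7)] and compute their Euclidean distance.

Computing all pairwise distances among 5 points:

d((-5, -9), (-3, 3)) = 12.1655
d((-5, -9), (-3, 6)) = 15.1327
d((-5, -9), (10, 10)) = 24.2074
d((-5, -9), (6, 7)) = 19.4165
d((-3, 3), (-3, 6)) = 3.0 <-- minimum
d((-3, 3), (10, 10)) = 14.7648
d((-3, 3), (6, 7)) = 9.8489
d((-3, 6), (10, 10)) = 13.6015
d((-3, 6), (6, 7)) = 9.0554
d((10, 10), (6, 7)) = 5.0

Closest pair: (-3, 3) and (-3, 6) with distance 3.0

The closest pair is (-3, 3) and (-3, 6) with Euclidean distance 3.0. For 5 points, brute-force pairwise comparison is shown above. For large n, the divide-and-conquer algorithm (sort by x, recurse on halves, check the dividing strip) achieves O(n log n).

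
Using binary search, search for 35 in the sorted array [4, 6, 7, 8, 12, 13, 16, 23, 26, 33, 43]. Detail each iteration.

Binary search for 35 in [4, 6, 7, 8, 12, 13, 16, 23, 26, 33, 43]:

lo=0, hi=10, mid=5, arr[mid]=13 -> 13 < 35, search right half
lo=6, hi=10, mid=8, arr[mid]=26 -> 26 < 35, search right half
lo=9, hi=10, mid=9, arr[mid]=33 -> 33 < 35, search right half
lo=10, hi=10, mid=10, arr[mid]=43 -> 43 > 35, search left half
lo=10 > hi=9, target 35 not found

Binary search determines that 35 is not in the array after 4 comparisons. The search space was exhausted without finding the target.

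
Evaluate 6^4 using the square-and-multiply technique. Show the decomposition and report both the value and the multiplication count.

Computing 6^4 by squaring (build up from 6^1; each line after the first costs one multiplication):

6^1 = 6
6^2 = (6^1)^2 = 6^2 = 36
6^4 = (6^2)^2 = 36^2 = 1296

Result: 1296
Multiplications needed: 2 (2 lines after 6^1)

6^4 = 1296. Using exponentiation by squaring, this requires 2 multiplications. The key idea: if the exponent is even, square the half-power; if odd, multiply by the base once.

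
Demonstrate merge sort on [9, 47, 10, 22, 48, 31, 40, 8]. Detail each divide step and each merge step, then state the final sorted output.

Merge sort trace:

Split: [9, 47, 10, 22, 48, 31, 40, 8] -> [9, 47, 10, 22] and [48, 31, 40, 8]
  Split: [9, 47, 10, 22] -> [9, 47] and [10, 22]
    Split: [9, 47] -> [9] and [47]
    Merge: [9] + [47] -> [9, 47]
    Split: [10, 22] -> [10] and [22]
    Merge: [10] + [22] -> [10, 22]
  Merge: [9, 47] + [10, 22] -> [9, 10, 22, 47]
  Split: [48, 31, 40, 8] -> [48, 31] and [40, 8]
    Split: [48, 31] -> [48] and [31]
    Merge: [48] + [31] -> [31, 48]
    Split: [40, 8] -> [40] and [8]
    Merge: [40] + [8] -> [8, 40]
  Merge: [31, 48] + [8, 40] -> [8, 31, 40, 48]
Merge: [9, 10, 22, 47] + [8, 31, 40, 48] -> [8, 9, 10, 22, 31, 40, 47, 48]

Final sorted array: [8, 9, 10, 22, 31, 40, 47, 48]

The merge sort proceeds by recursively splitting the array and merging sorted halves.
After all merges, the sorted array is [8, 9, 10, 22, 31, 40, 47, 48].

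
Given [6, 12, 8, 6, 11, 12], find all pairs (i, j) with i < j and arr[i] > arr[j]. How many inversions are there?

Finding inversions in [6, 12, 8, 6, 11, 12]:

(1, 2): arr[1]=12 > arr[2]=8
(1, 3): arr[1]=12 > arr[3]=6
(1, 4): arr[1]=12 > arr[4]=11
(2, 3): arr[2]=8 > arr[3]=6

Total inversions: 4

The array has 4 inversion(s): (1,2), (1,3), (1,4), (2,3). Each pair (i,j) satisfies i < j and arr[i] > arr[j].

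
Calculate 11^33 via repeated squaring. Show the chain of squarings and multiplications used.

Computing 11^33 by squaring (build up from 11^1; each line after the first costs one multiplication):

11^1 = 11
11^2 = (11^1)^2 = 11^2 = 121
11^4 = (11^2)^2 = 121^2 = 14641
11^8 = (11^4)^2 = 14641^2 = 214358881
11^16 = (11^8)^2 = 214358881^2 = 45949729863572161
11^32 = (11^16)^2 = 45949729863572161^2 = 2111377674535255285545615254209921
11^33 = 11 * 11^32 = 11 * 2111377674535255285545615254209921 = 23225154419887808141001767796309131

Result: 23225154419887808141001767796309131
Multiplications needed: 6 (6 lines after 11^1)

11^33 = 23225154419887808141001767796309131. Using exponentiation by squaring, this requires 6 multiplications. The key idea: if the exponent is even, square the half-power; if odd, multiply by the base once.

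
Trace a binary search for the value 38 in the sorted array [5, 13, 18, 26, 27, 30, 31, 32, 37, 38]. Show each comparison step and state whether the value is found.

Binary search for 38 in [5, 13, 18, 26, 27, 30, 31, 32, 37, 38]:

lo=0, hi=9, mid=4, arr[mid]=27 -> 27 < 38, search right half
lo=5, hi=9, mid=7, arr[mid]=32 -> 32 < 38, search right half
lo=8, hi=9, mid=8, arr[mid]=37 -> 37 < 38, search right half
lo=9, hi=9, mid=9, arr[mid]=38 -> Found target at index 9!

Binary search finds 38 at index 9 after 4 comparisons. The search repeatedly halves the search space by comparing with the middle element.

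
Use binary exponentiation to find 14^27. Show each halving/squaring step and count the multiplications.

Computing 14^27 by squaring (build up from 14^1; each line after the first costs one multiplication):

14^1 = 14
14^2 = (14^1)^2 = 14^2 = 196
14^3 = 14 * 14^2 = 14 * 196 = 2744
14^6 = (14^3)^2 = 2744^2 = 7529536
14^12 = (14^6)^2 = 7529536^2 = 56693912375296
14^13 = 14 * 14^12 = 14 * 56693912375296 = 793714773254144
14^26 = (14^13)^2 = 793714773254144^2 = 629983141281877223603213172736
14^27 = 14 * 14^26 = 14 * 629983141281877223603213172736 = 8819763977946281130444984418304

Result: 8819763977946281130444984418304
Multiplications needed: 7 (7 lines after 14^1)

14^27 = 8819763977946281130444984418304. Using exponentiation by squaring, this requires 7 multiplications. The key idea: if the exponent is even, square the half-power; if odd, multiply by the base once.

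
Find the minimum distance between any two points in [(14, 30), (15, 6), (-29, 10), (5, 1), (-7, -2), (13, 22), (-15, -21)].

Computing all pairwise distances among 7 points:

d((14, 30), (15, 6)) = 24.0208
d((14, 30), (-29, 10)) = 47.4236
d((14, 30), (5, 1)) = 30.3645
d((14, 30), (-7, -2)) = 38.2753
d((14, 30), (13, 22)) = 8.0623 <-- minimum
d((14, 30), (-15, -21)) = 58.6686
d((15, 6), (-29, 10)) = 44.1814
d((15, 6), (5, 1)) = 11.1803
d((15, 6), (-7, -2)) = 23.4094
d((15, 6), (13, 22)) = 16.1245
d((15, 6), (-15, -21)) = 40.3609
d((-29, 10), (5, 1)) = 35.171
d((-29, 10), (-7, -2)) = 25.0599
d((-29, 10), (13, 22)) = 43.6807
d((-29, 10), (-15, -21)) = 34.0147
d((5, 1), (-7, -2)) = 12.3693
d((5, 1), (13, 22)) = 22.4722
d((5, 1), (-15, -21)) = 29.7321
d((-7, -2), (13, 22)) = 31.241
d((-7, -2), (-15, -21)) = 20.6155
d((13, 22), (-15, -21)) = 51.3128

Closest pair: (14, 30) and (13, 22) with distance 8.0623

The closest pair is (14, 30) and (13, 22) with Euclidean distance 8.0623. For 7 points, brute-force pairwise comparison is shown above. For large n, the divide-and-conquer algorithm (sort by x, recurse on halves, check the dividing strip) achieves O(n log n).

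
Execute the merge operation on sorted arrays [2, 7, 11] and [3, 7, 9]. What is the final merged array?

Merging process:

Compare 2 vs 3: take 2 from left. Merged: [2]
Compare 7 vs 3: take 3 from right. Merged: [2, 3]
Compare 7 vs 7: take 7 from left. Merged: [2, 3, 7]
Compare 11 vs 7: take 7 from right. Merged: [2, 3, 7, 7]
Compare 11 vs 9: take 9 from right. Merged: [2, 3, 7, 7, 9]
Append remaining from left: [11]. Merged: [2, 3, 7, 7, 9, 11]

Final merged array: [2, 3, 7, 7, 9, 11]
Total comparisons: 5

The merged array is [2, 3, 7, 7, 9, 11], requiring 5 comparisons. The merge step runs in O(n) time where n is the total number of elements.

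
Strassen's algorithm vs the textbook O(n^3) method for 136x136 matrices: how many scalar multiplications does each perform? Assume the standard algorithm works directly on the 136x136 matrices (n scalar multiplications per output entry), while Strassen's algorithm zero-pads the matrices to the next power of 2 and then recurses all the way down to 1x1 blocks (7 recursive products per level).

Matrix multiplication for 136x136 matrices:

Strassen's algorithm requires power-of-2 dimensions. Pad 136x136 to 256x256 (next power of 2).

Standard algorithm: 136^3 = 2515456 multiplications
Strassen's algorithm: 7^(log2(256)) = 7^8 = 5764801 multiplications
Difference: 2515456 - 5764801 = -3249345 (Strassen uses MORE here due to padding overhead — for small or just-over-power-of-2 n, padding can outweigh the per-level savings)

Standard: 2515456 multiplications (136^3). Strassen: 5764801 multiplications (7^8, after padding to 256x256). Strassen reduces 8 recursive multiplications to 7 at each level.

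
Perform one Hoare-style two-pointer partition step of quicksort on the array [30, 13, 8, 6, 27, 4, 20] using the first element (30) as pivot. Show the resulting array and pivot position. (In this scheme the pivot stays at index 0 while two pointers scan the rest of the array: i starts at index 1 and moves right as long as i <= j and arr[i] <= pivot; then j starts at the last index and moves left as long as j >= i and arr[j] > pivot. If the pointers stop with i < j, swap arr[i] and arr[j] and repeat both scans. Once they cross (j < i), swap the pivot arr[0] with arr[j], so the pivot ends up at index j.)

Hoare-style two-pointer partition with pivot = 30:

Initial array: [30, 13, 8, 6, 27, 4, 20]

Pointers start at i = 1, j = 6.
i ends at 7, j ends at 6: the pointers have crossed (j < i), so scanning stops.

Swap pivot arr[0] with arr[6] to place pivot at position 6: [20, 13, 8, 6, 27, 4, 30]
Pivot position: 6

After partitioning with pivot 30, the array becomes [20, 13, 8, 6, 27, 4, 30]. The pivot is placed at index 6. All elements to the left of the pivot are <= 30, and all elements to the right are > 30.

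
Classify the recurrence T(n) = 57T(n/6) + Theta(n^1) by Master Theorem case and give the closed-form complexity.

Master Theorem for T(n) = 57T(n/6) + O(n^1):

a = 57, b = 6, c = 1
log_b(a) = log_6(57) = 2.2565

Case 1: c = 1 < log_6(57) = 2.2565
T(n) = O(n^(log_6 57))

For T(n) = 57T(n/6) + O(n^1): log_6(57) = 2.2565. This is Case 1 of the Master Theorem (c < log_b(a), work dominated by leaves), giving O(n^(log_6 57)).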